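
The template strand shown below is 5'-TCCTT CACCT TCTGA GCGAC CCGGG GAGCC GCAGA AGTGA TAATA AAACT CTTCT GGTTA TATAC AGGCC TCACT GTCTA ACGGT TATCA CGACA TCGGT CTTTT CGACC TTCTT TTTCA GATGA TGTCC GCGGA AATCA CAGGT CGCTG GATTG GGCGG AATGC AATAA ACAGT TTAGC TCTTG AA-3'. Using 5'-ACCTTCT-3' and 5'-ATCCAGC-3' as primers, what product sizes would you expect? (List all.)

The forward primer ACCTTCT matches the top strand at positions 7–13, 108–114.
The reverse primer's reverse complement is GCTGGAT, matching at positions 147–153.
Each forward site pairs with the reverse site to give a product ending at position 153: sizes 147, 46 bp.

147 bp, 46 bp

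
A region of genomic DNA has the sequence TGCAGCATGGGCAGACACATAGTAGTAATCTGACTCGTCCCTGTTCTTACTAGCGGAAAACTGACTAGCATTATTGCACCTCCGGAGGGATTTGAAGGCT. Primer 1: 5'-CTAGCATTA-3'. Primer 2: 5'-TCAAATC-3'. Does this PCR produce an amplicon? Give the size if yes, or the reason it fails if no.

Yes — a 31 bp product.

Primer 1 (CTAGCATTA) matches the top strand at positions 65–73; it acts as a forward primer.
Primer 2's reverse complement is GATTTGA, matching the top strand at positions 89–95; it acts as a reverse primer.
The 3' ends face each other across positions 65–95, giving a 31 bp product.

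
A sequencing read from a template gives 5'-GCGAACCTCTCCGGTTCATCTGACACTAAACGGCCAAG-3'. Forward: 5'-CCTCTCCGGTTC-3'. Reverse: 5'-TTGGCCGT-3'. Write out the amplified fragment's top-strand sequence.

The forward primer matches the template at positions 6–17.
Taking the reverse complement of TTGGCCGT gives ACGGCCAA, found at positions 30–37 on the template; the primer anneals here to the top strand with its 3' end pointing upstream.
The product is the template from position 6 through 37 (32 bp).

5'-CCTCTCCGGTTCATCTGACACTAAACGGCCAA-3'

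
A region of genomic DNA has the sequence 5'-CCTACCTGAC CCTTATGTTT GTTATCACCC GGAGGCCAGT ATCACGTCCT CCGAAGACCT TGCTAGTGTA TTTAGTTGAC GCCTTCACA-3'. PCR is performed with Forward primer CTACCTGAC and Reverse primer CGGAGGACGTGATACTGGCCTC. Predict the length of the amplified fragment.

52 bp

The forward primer matches the template at positions 2–10.
Reverse complement of the reverse primer: GAGGCCAGTATCACGTCCTCCG. This occurs on the top strand at positions 32–53.
Product length = (reverse-primer end) − (forward-primer start) + 1 = 53 − 2 + 1 = 52 bp.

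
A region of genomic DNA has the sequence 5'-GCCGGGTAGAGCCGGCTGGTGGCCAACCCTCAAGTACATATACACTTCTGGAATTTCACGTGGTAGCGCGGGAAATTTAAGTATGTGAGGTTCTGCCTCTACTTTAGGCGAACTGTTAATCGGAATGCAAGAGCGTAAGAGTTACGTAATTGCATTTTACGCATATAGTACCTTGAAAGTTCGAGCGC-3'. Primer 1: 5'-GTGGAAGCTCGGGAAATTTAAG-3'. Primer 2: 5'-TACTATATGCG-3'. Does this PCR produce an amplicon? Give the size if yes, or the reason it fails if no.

No product — primer 1 has no binding site in the template.

Primer 1 (GTGGAAGCTCGGGAAATTTAAG) does not match the top strand, and its reverse complement CTTAAATTTCCCGAGCTTCCAC does not match either.
With no annealing site for primer 1, no amplification occurs.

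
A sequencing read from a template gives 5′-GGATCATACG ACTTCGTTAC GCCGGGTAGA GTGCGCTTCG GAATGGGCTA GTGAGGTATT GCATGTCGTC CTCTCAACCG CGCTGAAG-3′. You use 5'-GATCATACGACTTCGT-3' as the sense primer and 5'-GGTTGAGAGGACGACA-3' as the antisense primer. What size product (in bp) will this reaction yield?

The forward primer matches the template at positions 2–17.
Reverse complement of the reverse primer: TGTCGTCCTCTCAACC. This occurs on the top strand at positions 64–79.
Amplicon spans positions 2–79: 78 bp.

78 bp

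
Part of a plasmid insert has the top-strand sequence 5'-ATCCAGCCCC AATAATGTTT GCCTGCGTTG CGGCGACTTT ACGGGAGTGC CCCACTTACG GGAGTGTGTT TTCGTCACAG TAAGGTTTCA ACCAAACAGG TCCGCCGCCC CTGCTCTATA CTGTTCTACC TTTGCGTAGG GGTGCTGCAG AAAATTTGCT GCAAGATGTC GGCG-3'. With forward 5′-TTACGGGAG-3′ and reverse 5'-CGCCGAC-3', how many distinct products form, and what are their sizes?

The forward primer TTACGGGAG matches the top strand at positions 39–47, 56–64.
The reverse primer's reverse complement is GTCGGCG, matching at positions 168–174.
Each forward site pairs with the reverse site to give a product ending at position 174: sizes 136, 119 bp.

Two products: 136 bp, 119 bp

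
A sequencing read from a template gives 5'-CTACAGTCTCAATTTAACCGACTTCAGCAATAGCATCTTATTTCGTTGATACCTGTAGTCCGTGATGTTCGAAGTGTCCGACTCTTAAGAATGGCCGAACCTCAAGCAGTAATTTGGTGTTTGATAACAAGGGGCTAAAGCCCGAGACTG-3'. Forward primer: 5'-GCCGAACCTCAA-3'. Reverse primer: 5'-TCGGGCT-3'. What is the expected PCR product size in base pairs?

Forward primer GCCGAACCTCAA is found on the top strand at positions 94–105.
Taking the reverse complement of TCGGGCT gives AGCCCGA, found at positions 139–145 on the template; the primer anneals here to the top strand with its 3' end pointing upstream.
Product length = (reverse-primer end) − (forward-primer start) + 1 = 145 − 94 + 1 = 52 bp.

52 bp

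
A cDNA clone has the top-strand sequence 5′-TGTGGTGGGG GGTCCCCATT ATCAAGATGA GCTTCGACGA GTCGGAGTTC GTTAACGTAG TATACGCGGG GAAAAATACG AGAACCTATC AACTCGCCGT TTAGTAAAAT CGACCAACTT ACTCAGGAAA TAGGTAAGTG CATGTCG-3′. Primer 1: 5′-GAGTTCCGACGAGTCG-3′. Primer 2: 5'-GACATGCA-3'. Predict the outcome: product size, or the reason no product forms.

Primer 1 (GAGTTCCGACGAGTCG) does not match the top strand, and its reverse complement CGACTCGTCGGAACTC does not match either.
With no annealing site for primer 1, no amplification occurs.

No product — primer 1 has no binding site in the template.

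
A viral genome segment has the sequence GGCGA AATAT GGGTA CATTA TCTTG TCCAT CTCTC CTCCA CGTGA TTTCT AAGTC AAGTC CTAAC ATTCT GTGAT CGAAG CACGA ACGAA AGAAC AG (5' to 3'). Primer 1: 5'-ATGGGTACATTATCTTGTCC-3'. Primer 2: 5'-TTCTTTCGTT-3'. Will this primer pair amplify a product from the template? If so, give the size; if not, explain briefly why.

Yes — an 86 bp product.

Primer 1 (ATGGGTACATTATCTTGTCC) matches the top strand at positions 9–28; it acts as a forward primer.
Primer 2's reverse complement is AACGAAAGAA, matching the top strand at positions 85–94; it acts as a reverse primer.
The 3' ends face each other across positions 9–94, giving an 86 bp product.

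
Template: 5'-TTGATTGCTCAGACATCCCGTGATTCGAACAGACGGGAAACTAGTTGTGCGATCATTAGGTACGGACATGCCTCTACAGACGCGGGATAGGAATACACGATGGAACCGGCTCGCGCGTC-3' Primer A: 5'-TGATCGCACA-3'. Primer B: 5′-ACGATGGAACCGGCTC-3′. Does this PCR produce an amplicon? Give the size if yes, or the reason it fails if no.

No product — the primers' 3' ends point away from each other.

Primer A (TGATCGCACA) has reverse complement TGTGCGATCA, which matches the top strand at positions 46–55; primer A anneals to the top strand there with its 3' end pointing upstream toward position 46.
Primer B (ACGATGGAACCGGCTC) matches the top strand directly at positions 97–112; it anneals to the bottom strand with its 3' end pointing downstream toward position 112.
The 3' ends diverge (primer A extends toward position 1, primer B toward position 119), so the primers never converge on a shared product.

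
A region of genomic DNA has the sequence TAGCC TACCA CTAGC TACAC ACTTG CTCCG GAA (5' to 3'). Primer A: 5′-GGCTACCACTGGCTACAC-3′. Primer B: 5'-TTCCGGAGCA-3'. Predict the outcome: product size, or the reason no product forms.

No product — primer A has no binding site in the template.

Primer A (GGCTACCACTGGCTACAC) does not match the top strand, and its reverse complement GTGTAGCCAGTGGTAGCC does not match either.
With no annealing site for primer A, no amplification occurs.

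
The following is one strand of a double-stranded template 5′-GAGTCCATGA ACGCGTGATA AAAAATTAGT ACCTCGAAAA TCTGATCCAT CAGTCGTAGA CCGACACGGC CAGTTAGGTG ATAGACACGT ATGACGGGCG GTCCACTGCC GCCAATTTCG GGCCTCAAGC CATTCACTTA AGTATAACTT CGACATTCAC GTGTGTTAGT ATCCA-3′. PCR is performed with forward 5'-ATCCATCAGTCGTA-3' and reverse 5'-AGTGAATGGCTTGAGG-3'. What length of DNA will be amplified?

Forward primer ATCCATCAGTCGTA is found on the top strand at positions 45–58.
The reverse primer's reverse complement is CCTCAAGCCATTCACT, which matches the template at positions 123–138.
Product length = (reverse-primer end) − (forward-primer start) + 1 = 138 − 45 + 1 = 94 bp.

94 bp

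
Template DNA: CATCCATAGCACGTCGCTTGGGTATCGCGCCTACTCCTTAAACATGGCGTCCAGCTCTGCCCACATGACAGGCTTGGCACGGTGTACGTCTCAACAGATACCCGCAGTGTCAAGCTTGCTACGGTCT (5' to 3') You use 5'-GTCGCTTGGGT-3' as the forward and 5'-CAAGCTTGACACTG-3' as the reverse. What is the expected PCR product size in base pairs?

Forward primer GTCGCTTGGGT is found on the top strand at positions 13–23.
Taking the reverse complement of CAAGCTTGACACTG gives CAGTGTCAAGCTTG, found at positions 105–118 on the template; the primer anneals here to the top strand with its 3' end pointing upstream.
The product runs from position 13 to position 118, so its length is 118 − 13 + 1 = 106 bp.

106 bp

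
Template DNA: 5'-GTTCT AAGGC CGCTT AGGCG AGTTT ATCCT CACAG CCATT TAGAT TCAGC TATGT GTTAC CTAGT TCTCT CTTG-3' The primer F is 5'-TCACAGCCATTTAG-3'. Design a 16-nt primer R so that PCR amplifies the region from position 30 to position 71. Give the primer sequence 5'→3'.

The product's 3' end on the top strand is position 71.
The reverse primer anneals to the top strand over positions 56–71, i.e. to GTTACCTAGTTCTCTC.
Its sequence written 5'→3' is the reverse complement: GAGAGAACTAGGTAAC.

5'-GAGAGAACTAGGTAAC-3'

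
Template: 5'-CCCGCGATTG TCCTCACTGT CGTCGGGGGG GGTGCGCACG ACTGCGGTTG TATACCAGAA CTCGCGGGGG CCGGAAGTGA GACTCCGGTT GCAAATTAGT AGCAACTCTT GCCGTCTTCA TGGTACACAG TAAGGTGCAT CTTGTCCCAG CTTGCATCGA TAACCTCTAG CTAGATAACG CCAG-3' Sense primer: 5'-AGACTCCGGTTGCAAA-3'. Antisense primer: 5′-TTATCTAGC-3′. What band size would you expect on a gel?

99 bp

Scanning the template, AGACTCCGGTTGCAAA occurs at positions 80–95; this primer anneals to the bottom strand there with its 3' end pointing downstream.
The reverse primer's reverse complement is GCTAGATAA, which matches the template at positions 170–178.
The product runs from position 80 to position 178, so its length is 178 − 80 + 1 = 99 bp.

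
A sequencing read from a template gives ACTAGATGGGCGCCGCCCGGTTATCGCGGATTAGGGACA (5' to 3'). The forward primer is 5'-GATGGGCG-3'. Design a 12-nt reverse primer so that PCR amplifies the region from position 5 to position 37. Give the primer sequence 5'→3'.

The product's 3' end on the top strand is position 37.
The reverse primer anneals to the top strand over positions 26–37, i.e. to GCGGATTAGGGA.
Its sequence written 5'→3' is the reverse complement: TCCCTAATCCGC.

5'-TCCCTAATCCGC-3'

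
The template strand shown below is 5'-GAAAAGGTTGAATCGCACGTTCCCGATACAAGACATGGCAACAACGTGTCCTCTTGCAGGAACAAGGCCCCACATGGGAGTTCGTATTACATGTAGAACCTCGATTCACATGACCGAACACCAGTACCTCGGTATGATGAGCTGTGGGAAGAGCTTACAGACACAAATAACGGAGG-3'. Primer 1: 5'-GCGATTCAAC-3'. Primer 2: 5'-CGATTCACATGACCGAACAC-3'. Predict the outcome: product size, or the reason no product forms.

No product — the primers' 3' ends point away from each other.

Primer 1 (GCGATTCAAC) has reverse complement GTTGAATCGC, which matches the top strand at positions 7–16; primer 1 anneals to the top strand there with its 3' end pointing upstream toward position 7.
Primer 2 (CGATTCACATGACCGAACAC) matches the top strand directly at positions 102–121; it anneals to the bottom strand with its 3' end pointing downstream toward position 121.
The 3' ends diverge (primer 1 extends toward position 1, primer 2 toward position 176), so the primers never converge on a shared product.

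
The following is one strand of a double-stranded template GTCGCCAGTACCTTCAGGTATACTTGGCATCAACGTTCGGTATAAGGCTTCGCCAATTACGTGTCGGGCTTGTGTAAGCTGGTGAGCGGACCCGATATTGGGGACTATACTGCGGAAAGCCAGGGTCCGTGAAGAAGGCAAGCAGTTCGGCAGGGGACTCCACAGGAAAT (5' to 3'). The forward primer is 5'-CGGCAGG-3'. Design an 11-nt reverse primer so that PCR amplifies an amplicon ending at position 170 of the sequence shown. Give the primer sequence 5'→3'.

The forward primer binds at positions 148–154; the product's 3' end on the top strand is position 170.
The reverse primer anneals to the top strand over positions 160–170, i.e. to CCACAGGAAAT.
Its sequence written 5'→3' is the reverse complement: ATTTCCTGTGG.

5'-ATTTCCTGTGG-3'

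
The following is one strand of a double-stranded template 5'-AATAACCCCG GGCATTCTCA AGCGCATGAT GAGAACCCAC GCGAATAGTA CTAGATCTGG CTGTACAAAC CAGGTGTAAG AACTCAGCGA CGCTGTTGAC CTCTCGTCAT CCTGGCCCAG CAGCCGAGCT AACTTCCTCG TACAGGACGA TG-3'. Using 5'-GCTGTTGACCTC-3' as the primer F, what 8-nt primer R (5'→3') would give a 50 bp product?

The forward primer binds at positions 92–103, so a 50 bp product ends at position 92 + 50 − 1 = 141.
The reverse primer anneals to the top strand over positions 134–141, i.e. to TTCCTCGT.
Its sequence written 5'→3' is the reverse complement: ACGAGGAA.

5'-ACGAGGAA-3'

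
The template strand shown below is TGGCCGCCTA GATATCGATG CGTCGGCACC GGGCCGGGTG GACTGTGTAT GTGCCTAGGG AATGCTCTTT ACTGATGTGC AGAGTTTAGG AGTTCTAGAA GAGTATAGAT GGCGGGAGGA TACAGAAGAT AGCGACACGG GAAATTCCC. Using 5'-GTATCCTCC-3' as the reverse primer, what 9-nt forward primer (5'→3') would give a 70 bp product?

The reverse primer's reverse complement GGAGGATAC matches the template at positions 115–123, so the product ends at position 123.
A 70 bp product then starts at position 123 − 70 + 1 = 54.
The forward primer is identical to the top strand there: CCTAGGGAA.

5'-CCTAGGGAA-3'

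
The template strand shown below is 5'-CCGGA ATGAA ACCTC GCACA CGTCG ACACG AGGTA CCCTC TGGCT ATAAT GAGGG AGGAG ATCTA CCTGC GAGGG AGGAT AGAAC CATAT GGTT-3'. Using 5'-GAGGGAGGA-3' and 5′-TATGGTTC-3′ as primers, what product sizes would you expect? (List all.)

The forward primer GAGGGAGGA matches the top strand at positions 51–59, 71–79.
The reverse primer's reverse complement is GAACCATA, matching at positions 82–89.
Each forward site pairs with the reverse site to give a product ending at position 89: sizes 39, 19 bp.

39 bp, 19 bp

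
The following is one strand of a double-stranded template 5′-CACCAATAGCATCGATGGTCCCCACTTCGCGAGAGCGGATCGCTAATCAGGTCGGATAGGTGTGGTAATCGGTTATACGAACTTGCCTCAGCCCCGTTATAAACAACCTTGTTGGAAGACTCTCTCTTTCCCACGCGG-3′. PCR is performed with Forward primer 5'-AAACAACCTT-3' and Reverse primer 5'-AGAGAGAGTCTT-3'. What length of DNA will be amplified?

27 bp

Forward primer AAACAACCTT is found on the top strand at positions 101–110.
The reverse primer's reverse complement is AAGACTCTCTCT, which matches the template at positions 116–127.
The product runs from position 101 to position 127, so its length is 127 − 101 + 1 = 27 bp.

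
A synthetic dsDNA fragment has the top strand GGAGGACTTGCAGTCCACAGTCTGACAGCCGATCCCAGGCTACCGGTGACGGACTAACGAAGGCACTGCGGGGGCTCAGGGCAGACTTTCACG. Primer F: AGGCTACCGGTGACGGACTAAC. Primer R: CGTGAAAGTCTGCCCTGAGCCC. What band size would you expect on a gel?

Scanning the template, AGGCTACCGGTGACGGACTAAC occurs at positions 37–58; this primer anneals to the bottom strand there with its 3' end pointing downstream.
Taking the reverse complement of CGTGAAAGTCTGCCCTGAGCCC gives GGGCTCAGGGCAGACTTTCACG, found at positions 72–93 on the template; the primer anneals here to the top strand with its 3' end pointing upstream.
Product length = (reverse-primer end) − (forward-primer start) + 1 = 93 − 37 + 1 = 57 bp.

57 bp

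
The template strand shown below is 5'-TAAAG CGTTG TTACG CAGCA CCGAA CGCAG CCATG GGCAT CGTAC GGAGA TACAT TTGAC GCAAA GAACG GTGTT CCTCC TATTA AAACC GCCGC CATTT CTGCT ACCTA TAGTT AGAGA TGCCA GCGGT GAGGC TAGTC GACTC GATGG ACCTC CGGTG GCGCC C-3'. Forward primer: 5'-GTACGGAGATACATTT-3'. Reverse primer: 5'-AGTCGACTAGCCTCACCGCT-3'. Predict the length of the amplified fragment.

Forward primer GTACGGAGATACATTT is found on the top strand at positions 42–57.
Reverse complement of the reverse primer: AGCGGTGAGGCTAGTCGACT. This occurs on the top strand at positions 125–144.
The product runs from position 42 to position 144, so its length is 144 − 42 + 1 = 103 bp.

103 bp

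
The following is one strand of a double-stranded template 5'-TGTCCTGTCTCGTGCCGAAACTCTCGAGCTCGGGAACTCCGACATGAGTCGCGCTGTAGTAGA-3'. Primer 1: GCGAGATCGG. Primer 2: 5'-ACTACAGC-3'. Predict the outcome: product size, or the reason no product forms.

Primer 1 (GCGAGATCGG) does not match the top strand, and its reverse complement CCGATCTCGC does not match either.
With no annealing site for primer 1, no amplification occurs.

No product — primer 1 has no binding site in the template.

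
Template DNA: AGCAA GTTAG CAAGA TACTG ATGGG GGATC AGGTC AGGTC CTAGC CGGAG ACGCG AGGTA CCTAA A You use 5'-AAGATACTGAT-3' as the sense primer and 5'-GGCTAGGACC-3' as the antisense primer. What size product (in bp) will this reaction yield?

35 bp

Forward primer AAGATACTGAT is found on the top strand at positions 12–22.
Reverse complement of the reverse primer: GGTCCTAGCC. This occurs on the top strand at positions 37–46.
Product length = (reverse-primer end) − (forward-primer start) + 1 = 46 − 12 + 1 = 35 bp.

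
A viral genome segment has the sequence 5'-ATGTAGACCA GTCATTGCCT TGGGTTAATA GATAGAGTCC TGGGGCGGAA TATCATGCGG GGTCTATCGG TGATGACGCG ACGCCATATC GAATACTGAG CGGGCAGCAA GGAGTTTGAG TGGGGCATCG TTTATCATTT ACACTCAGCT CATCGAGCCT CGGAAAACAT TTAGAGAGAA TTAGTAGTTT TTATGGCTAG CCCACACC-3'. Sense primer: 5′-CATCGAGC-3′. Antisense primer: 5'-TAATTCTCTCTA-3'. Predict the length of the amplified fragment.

33 bp

Scanning the template, CATCGAGC occurs at positions 151–158; this primer anneals to the bottom strand there with its 3' end pointing downstream.
Taking the reverse complement of TAATTCTCTCTA gives TAGAGAGAATTA, found at positions 172–183 on the template; the primer anneals here to the top strand with its 3' end pointing upstream.
Product length = (reverse-primer end) − (forward-primer start) + 1 = 183 − 151 + 1 = 33 bp.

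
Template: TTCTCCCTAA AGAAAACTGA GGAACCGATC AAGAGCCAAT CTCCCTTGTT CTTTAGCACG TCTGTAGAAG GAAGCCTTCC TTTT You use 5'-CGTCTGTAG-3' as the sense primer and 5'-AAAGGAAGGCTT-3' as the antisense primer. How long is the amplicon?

25 bp

Forward primer CGTCTGTAG is found on the top strand at positions 59–67.
Taking the reverse complement of AAAGGAAGGCTT gives AAGCCTTCCTTT, found at positions 72–83 on the template; the primer anneals here to the top strand with its 3' end pointing upstream.
Product length = (reverse-primer end) − (forward-primer start) + 1 = 83 − 59 + 1 = 25 bp.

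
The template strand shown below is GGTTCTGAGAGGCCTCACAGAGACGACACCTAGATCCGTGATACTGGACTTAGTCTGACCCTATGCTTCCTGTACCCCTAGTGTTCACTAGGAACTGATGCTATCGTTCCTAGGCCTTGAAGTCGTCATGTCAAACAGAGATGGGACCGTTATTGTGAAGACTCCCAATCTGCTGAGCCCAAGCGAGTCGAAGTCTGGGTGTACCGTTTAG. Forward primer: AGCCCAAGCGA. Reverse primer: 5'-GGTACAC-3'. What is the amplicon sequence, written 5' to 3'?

5'-AGCCCAAGCGAGTCGAAGTCTGGGTGTACC-3'

Scanning the template, AGCCCAAGCGA occurs at positions 176–186; this primer anneals to the bottom strand there with its 3' end pointing downstream.
The reverse primer's reverse complement is GTGTACC, which matches the template at positions 199–205.
The product is the template from position 176 through 205 (30 bp).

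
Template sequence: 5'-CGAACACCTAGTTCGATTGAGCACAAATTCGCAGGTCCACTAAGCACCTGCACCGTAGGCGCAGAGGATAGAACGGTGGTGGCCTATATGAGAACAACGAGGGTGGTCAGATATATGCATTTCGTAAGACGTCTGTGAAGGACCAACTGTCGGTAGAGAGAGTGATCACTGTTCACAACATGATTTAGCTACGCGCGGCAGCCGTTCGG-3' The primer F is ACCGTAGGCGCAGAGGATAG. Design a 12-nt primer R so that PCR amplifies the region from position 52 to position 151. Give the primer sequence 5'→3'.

The product's 3' end on the top strand is position 151.
The reverse primer anneals to the top strand over positions 140–151, i.e. to GGACCAACTGTC.
Its sequence written 5'→3' is the reverse complement: GACAGTTGGTCC.

5'-GACAGTTGGTCC-3'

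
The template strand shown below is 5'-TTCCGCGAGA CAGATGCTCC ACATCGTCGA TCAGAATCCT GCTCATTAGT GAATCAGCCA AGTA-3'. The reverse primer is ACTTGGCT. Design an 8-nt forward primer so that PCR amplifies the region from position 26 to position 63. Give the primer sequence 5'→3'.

5'-GTCGATCA-3'

The reverse primer's reverse complement AGCCAAGT matches the template at positions 56–63; the product starts at position 26.
The forward primer is identical to the top strand over positions 26–33: GTCGATCA.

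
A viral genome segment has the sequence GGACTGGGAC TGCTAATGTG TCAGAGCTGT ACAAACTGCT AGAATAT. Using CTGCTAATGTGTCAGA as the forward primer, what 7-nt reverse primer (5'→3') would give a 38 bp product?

5'-ATATTCT-3'

The forward primer binds at positions 10–25, so a 38 bp product ends at position 10 + 38 − 1 = 47.
The reverse primer anneals to the top strand over positions 41–47, i.e. to AGAATAT.
Its sequence written 5'→3' is the reverse complement: ATATTCT.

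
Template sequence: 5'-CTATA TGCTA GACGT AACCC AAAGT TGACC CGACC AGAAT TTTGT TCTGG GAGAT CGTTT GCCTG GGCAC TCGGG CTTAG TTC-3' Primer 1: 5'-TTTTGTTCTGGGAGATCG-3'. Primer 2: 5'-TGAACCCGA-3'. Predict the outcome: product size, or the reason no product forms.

No product — primer 2 has no binding site in the template.

Primer 2 (TGAACCCGA) does not match the top strand, and its reverse complement TCGGGTTCA does not match either.
With no annealing site for primer 2, no amplification occurs.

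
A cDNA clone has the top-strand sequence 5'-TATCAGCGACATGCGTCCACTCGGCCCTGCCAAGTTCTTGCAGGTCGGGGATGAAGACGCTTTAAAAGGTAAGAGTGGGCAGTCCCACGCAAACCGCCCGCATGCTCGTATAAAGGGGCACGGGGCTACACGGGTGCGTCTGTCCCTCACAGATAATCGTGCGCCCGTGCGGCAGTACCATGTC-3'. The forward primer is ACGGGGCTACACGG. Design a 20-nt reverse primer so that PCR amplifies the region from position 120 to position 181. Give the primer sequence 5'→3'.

The product's 3' end on the top strand is position 181.
The reverse primer anneals to the top strand over positions 162–181, i.e. to CGCCCGTGCGGCAGTACCAT.
Its sequence written 5'→3' is the reverse complement: ATGGTACTGCCGCACGGGCG.

5'-ATGGTACTGCCGCACGGGCG-3'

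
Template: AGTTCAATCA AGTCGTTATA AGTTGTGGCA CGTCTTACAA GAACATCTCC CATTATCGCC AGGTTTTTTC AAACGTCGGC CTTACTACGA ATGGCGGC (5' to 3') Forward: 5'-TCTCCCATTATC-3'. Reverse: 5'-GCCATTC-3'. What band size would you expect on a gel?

50 bp

The forward primer matches the template at positions 46–57.
Taking the reverse complement of GCCATTC gives GAATGGC, found at positions 89–95 on the template; the primer anneals here to the top strand with its 3' end pointing upstream.
The product runs from position 46 to position 95, so its length is 95 − 46 + 1 = 50 bp.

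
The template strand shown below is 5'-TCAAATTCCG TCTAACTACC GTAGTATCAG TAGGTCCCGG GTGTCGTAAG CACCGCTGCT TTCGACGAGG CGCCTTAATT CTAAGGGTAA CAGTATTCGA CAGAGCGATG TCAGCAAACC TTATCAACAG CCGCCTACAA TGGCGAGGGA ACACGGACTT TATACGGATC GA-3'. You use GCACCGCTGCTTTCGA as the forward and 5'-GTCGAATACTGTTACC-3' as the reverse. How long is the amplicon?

The forward primer matches the template at positions 50–65.
The reverse primer's reverse complement is GGTAACAGTATTCGAC, which matches the template at positions 86–101.
Product length = (reverse-primer end) − (forward-primer start) + 1 = 101 − 50 + 1 = 52 bp.

52 bp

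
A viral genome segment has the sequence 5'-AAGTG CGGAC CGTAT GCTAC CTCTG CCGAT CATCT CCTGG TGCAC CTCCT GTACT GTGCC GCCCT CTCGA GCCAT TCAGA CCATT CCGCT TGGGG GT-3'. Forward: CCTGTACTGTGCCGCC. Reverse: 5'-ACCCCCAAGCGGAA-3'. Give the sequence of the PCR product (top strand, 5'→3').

Scanning the template, CCTGTACTGTGCCGCC occurs at positions 48–63; this primer anneals to the bottom strand there with its 3' end pointing downstream.
Reverse complement of the reverse primer: TTCCGCTTGGGGGT. This occurs on the top strand at positions 84–97.
The product is the template from position 48 through 97 (50 bp).

5'-CCTGTACTGTGCCGCCCTCTCGAGCCATTCAGACCATTCCGCTTGGGGGT-3'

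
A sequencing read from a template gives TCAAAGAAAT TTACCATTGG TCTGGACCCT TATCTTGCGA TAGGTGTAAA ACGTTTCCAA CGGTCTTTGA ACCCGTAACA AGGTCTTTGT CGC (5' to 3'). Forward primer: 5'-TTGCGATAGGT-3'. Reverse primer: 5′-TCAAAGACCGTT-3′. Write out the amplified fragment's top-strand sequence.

5'-TTGCGATAGGTGTAAAACGTTTCCAACGGTCTTTGA-3'

The forward primer matches the template at positions 35–45.
Reverse complement of the reverse primer: AACGGTCTTTGA. This occurs on the top strand at positions 59–70.
The product is the template from position 35 through 70 (36 bp).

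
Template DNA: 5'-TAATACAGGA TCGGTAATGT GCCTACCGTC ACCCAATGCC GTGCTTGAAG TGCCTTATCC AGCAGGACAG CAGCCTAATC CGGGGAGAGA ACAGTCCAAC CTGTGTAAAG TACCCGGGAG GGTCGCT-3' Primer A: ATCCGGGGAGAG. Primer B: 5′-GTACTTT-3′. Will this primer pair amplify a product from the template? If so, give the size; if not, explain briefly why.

Primer A (ATCCGGGGAGAG) matches the top strand at positions 78–89; it acts as a forward primer.
Primer B's reverse complement is AAAGTAC, matching the top strand at positions 107–113; it acts as a reverse primer.
The 3' ends face each other across positions 78–113, giving a 36 bp product.

Yes — a 36 bp product.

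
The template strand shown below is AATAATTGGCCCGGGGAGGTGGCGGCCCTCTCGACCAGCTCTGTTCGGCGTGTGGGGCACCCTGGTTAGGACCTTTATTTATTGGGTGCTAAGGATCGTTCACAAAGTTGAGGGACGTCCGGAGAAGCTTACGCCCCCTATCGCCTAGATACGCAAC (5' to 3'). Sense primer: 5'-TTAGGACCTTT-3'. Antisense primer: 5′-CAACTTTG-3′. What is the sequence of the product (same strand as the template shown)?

5'-TTAGGACCTTTATTTATTGGGTGCTAAGGATCGTTCACAAAGTTG-3'

Scanning the template, TTAGGACCTTT occurs at positions 66–76; this primer anneals to the bottom strand there with its 3' end pointing downstream.
Taking the reverse complement of CAACTTTG gives CAAAGTTG, found at positions 103–110 on the template; the primer anneals here to the top strand with its 3' end pointing upstream.
The product is the template from position 66 through 110 (45 bp).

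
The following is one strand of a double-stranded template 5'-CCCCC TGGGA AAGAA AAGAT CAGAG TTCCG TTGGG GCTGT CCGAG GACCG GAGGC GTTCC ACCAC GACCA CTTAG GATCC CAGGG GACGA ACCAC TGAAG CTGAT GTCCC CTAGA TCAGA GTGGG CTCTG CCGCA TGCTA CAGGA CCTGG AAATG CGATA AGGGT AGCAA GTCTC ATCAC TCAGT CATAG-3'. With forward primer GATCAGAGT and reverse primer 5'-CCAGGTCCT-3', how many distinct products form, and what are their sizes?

Two products: 133 bp, 37 bp

The forward primer GATCAGAGT matches the top strand at positions 18–26, 114–122.
The reverse primer's reverse complement is AGGACCTGG, matching at positions 142–150.
Each forward site pairs with the reverse site to give a product ending at position 150: sizes 133, 37 bp.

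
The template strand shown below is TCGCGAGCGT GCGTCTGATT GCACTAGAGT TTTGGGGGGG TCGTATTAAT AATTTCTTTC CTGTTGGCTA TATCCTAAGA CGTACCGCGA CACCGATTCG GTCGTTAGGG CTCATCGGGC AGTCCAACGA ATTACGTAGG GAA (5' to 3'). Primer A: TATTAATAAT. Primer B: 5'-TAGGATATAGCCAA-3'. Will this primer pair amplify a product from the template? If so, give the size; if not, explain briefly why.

Primer A (TATTAATAAT) matches the top strand at positions 44–53; it acts as a forward primer.
Primer B's reverse complement is TTGGCTATATCCTA, matching the top strand at positions 64–77; it acts as a reverse primer.
The 3' ends face each other across positions 44–77, giving a 34 bp product.

Yes — a 34 bp product.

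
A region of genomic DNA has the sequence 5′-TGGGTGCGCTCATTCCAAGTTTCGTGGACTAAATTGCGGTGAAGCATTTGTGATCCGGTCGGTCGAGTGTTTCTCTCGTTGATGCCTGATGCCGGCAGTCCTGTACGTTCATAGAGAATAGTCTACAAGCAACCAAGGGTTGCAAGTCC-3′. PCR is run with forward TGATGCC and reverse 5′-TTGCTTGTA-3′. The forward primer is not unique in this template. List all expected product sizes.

53 bp, 46 bp

The forward primer TGATGCC matches the top strand at positions 80–86, 87–93.
The reverse primer's reverse complement is TACAAGCAA, matching at positions 124–132.
Each forward site pairs with the reverse site to give a product ending at position 132: sizes 53, 46 bp.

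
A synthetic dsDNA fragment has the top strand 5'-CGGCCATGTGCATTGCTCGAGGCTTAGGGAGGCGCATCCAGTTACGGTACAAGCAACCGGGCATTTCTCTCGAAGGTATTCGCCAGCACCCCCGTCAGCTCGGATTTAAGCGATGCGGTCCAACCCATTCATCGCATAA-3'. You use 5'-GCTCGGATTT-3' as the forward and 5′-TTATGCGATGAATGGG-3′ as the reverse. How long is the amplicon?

The forward primer matches the template at positions 98–107.
Reverse complement of the reverse primer: CCCATTCATCGCATAA. This occurs on the top strand at positions 124–139.
Amplicon spans positions 98–139: 42 bp.

42 bp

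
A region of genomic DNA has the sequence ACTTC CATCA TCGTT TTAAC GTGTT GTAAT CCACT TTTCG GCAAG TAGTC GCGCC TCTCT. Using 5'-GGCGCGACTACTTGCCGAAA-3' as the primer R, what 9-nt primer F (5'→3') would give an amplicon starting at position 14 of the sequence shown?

The reverse primer's reverse complement TTTCGGCAAGTAGTCGCGCC matches the template at positions 36–55; the product starts at position 14.
The forward primer is identical to the top strand over positions 14–22: TTTTAACGT.

5'-TTTTAACGT-3'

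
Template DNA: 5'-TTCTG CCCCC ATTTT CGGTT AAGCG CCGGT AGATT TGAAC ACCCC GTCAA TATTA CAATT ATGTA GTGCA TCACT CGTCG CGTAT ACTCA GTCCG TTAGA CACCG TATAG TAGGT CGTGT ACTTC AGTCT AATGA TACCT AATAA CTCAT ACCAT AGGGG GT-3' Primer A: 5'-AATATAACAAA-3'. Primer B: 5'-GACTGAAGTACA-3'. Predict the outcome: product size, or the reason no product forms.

Primer A (AATATAACAAA) does not match the top strand, and its reverse complement TTTGTTATATT does not match either.
With no annealing site for primer A, no amplification occurs.

No product — primer A has no binding site in the template.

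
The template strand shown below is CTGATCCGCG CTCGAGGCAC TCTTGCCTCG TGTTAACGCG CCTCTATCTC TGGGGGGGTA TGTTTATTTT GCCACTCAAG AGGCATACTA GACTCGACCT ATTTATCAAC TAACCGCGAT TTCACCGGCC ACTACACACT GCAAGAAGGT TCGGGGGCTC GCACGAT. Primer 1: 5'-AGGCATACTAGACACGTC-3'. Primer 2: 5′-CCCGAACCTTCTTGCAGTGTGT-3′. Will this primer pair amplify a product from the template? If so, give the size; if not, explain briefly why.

No product — primer 1 has no binding site in the template.

Primer 1 (AGGCATACTAGACACGTC) does not match the top strand, and its reverse complement GACGTGTCTAGTATGCCT does not match either.
With no annealing site for primer 1, no amplification occurs.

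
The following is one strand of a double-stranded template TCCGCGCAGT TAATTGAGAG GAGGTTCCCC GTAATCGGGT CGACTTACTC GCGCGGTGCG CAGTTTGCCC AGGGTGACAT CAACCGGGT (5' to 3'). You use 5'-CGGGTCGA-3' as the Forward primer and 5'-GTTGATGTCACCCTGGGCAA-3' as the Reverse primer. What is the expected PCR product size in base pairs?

49 bp

Forward primer CGGGTCGA is found on the top strand at positions 36–43.
Taking the reverse complement of GTTGATGTCACCCTGGGCAA gives TTGCCCAGGGTGACATCAAC, found at positions 65–84 on the template; the primer anneals here to the top strand with its 3' end pointing upstream.
Product length = (reverse-primer end) − (forward-primer start) + 1 = 84 − 36 + 1 = 49 bp.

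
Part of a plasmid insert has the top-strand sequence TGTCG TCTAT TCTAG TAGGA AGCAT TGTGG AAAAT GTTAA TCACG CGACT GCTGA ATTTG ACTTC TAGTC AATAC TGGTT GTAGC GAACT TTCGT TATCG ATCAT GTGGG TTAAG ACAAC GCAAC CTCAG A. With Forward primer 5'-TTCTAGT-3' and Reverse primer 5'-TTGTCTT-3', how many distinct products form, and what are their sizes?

Two products: 110 bp, 57 bp

The forward primer TTCTAGT matches the top strand at positions 10–16, 63–69.
The reverse primer's reverse complement is AAGACAA, matching at positions 113–119.
Each forward site pairs with the reverse site to give a product ending at position 119: sizes 110, 57 bp.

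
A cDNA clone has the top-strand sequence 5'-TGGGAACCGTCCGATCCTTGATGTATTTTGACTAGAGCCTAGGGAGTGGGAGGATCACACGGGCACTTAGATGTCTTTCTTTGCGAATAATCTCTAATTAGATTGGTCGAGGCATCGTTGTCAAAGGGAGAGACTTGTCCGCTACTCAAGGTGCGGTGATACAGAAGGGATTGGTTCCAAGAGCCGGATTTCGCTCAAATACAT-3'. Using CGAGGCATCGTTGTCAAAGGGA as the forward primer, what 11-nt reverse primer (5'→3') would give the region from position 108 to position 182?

The product's 3' end on the top strand is position 182.
The reverse primer anneals to the top strand over positions 172–182, i.e. to TGGTTCCAAGA.
Its sequence written 5'→3' is the reverse complement: TCTTGGAACCA.

5'-TCTTGGAACCA-3'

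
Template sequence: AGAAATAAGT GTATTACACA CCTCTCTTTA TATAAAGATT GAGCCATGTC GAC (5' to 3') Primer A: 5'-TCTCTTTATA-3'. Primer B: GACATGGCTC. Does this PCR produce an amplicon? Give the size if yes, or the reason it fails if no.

Primer A (TCTCTTTATA) matches the top strand at positions 23–32; it acts as a forward primer.
Primer B's reverse complement is GAGCCATGTC, matching the top strand at positions 41–50; it acts as a reverse primer.
The 3' ends face each other across positions 23–50, giving a 28 bp product.

Yes — a 28 bp product.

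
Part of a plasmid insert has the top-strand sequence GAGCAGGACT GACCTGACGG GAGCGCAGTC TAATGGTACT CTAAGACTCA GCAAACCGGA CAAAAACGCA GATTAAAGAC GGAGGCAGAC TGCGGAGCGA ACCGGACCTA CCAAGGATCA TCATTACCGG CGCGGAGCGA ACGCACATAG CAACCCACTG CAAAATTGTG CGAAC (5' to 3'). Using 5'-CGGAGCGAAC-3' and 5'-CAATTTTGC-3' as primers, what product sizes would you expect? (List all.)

76 bp, 36 bp

The forward primer CGGAGCGAAC matches the top strand at positions 93–102, 133–142.
The reverse primer's reverse complement is GCAAAATTG, matching at positions 160–168.
Each forward site pairs with the reverse site to give a product ending at position 168: sizes 76, 36 bp.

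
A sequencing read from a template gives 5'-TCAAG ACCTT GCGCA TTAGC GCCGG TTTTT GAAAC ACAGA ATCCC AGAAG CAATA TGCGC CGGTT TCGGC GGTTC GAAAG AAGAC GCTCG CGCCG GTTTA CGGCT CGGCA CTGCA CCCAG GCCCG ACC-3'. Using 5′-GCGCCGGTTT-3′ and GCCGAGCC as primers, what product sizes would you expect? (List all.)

91 bp, 53 bp, 20 bp

The forward primer GCGCCGGTTT matches the top strand at positions 19–28, 57–66, 90–99.
The reverse primer's reverse complement is GGCTCGGC, matching at positions 102–109.
Each forward site pairs with the reverse site to give a product ending at position 109: sizes 91, 53, 20 bp.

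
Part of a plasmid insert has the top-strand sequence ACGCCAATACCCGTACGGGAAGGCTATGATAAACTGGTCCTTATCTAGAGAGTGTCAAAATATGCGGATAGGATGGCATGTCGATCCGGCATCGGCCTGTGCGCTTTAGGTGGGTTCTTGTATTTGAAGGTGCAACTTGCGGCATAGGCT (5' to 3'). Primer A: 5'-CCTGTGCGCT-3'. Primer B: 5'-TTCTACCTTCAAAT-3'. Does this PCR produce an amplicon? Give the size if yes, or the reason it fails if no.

No product — primer B has no binding site in the template.

Primer B (TTCTACCTTCAAAT) does not match the top strand, and its reverse complement ATTTGAAGGTAGAA does not match either.
With no annealing site for primer B, no amplification occurs.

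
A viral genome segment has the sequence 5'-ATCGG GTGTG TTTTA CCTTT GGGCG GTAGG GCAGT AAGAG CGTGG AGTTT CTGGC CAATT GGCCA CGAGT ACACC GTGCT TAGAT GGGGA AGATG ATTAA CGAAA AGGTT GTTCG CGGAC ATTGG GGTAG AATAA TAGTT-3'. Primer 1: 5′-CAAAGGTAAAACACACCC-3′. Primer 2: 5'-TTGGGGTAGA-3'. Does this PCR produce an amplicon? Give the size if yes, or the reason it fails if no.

Primer 1 (CAAAGGTAAAACACACCC) has reverse complement GGGTGTGTTTTACCTTTG, which matches the top strand at positions 4–21; primer 1 anneals to the top strand there with its 3' end pointing upstream toward position 4.
Primer 2 (TTGGGGTAGA) matches the top strand directly at positions 122–131; it anneals to the bottom strand with its 3' end pointing downstream toward position 131.
The 3' ends diverge (primer 1 extends toward position 1, primer 2 toward position 140), so the primers never converge on a shared product.

No product — the primers' 3' ends point away from each other.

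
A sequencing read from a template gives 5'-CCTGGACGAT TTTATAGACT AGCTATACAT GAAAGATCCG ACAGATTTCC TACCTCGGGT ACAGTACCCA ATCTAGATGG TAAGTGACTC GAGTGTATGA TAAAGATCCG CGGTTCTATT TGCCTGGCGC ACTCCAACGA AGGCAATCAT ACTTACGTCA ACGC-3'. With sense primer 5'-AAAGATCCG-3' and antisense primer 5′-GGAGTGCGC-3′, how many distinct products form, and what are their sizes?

The forward primer AAAGATCCG matches the top strand at positions 32–40, 102–110.
The reverse primer's reverse complement is GCGCACTCC, matching at positions 127–135.
Each forward site pairs with the reverse site to give a product ending at position 135: sizes 104, 34 bp.

Two products: 104 bp, 34 bp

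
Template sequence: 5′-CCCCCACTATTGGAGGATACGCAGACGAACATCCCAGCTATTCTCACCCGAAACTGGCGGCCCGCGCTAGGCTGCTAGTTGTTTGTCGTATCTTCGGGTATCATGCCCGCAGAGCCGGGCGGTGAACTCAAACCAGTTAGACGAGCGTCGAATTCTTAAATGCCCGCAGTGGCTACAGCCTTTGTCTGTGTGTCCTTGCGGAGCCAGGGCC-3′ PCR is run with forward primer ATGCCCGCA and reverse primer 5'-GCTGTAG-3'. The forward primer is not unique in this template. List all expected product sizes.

The forward primer ATGCCCGCA matches the top strand at positions 103–111, 160–168.
The reverse primer's reverse complement is CTACAGC, matching at positions 173–179.
Each forward site pairs with the reverse site to give a product ending at position 179: sizes 77, 20 bp.

77 bp, 20 bp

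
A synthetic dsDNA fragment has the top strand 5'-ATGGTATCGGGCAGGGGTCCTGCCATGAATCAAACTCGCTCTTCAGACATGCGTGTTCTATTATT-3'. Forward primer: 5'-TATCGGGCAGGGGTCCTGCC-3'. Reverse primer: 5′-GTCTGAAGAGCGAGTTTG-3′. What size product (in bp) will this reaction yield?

44 bp

Forward primer TATCGGGCAGGGGTCCTGCC is found on the top strand at positions 5–24.
Taking the reverse complement of GTCTGAAGAGCGAGTTTG gives CAAACTCGCTCTTCAGAC, found at positions 31–48 on the template; the primer anneals here to the top strand with its 3' end pointing upstream.
The product runs from position 5 to position 48, so its length is 48 − 5 + 1 = 44 bp.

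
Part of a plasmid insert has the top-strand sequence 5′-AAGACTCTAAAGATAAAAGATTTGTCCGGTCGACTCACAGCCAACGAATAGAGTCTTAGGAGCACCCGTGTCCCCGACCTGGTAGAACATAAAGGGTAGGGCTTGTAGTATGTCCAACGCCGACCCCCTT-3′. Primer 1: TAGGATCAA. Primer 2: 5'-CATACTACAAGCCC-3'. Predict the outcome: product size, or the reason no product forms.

Primer 1 (TAGGATCAA) does not match the top strand, and its reverse complement TTGATCCTA does not match either.
With no annealing site for primer 1, no amplification occurs.

No product — primer 1 has no binding site in the template.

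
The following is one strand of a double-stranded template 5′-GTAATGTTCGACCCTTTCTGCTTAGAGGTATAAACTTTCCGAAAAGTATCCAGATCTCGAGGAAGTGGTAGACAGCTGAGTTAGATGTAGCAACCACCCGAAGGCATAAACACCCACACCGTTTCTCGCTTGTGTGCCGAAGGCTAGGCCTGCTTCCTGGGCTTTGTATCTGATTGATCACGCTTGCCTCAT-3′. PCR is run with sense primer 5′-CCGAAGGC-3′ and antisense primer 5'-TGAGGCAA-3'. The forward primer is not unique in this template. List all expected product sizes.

The forward primer CCGAAGGC matches the top strand at positions 98–105, 137–144.
The reverse primer's reverse complement is TTGCCTCA, matching at positions 184–191.
Each forward site pairs with the reverse site to give a product ending at position 191: sizes 94, 55 bp.

94 bp, 55 bp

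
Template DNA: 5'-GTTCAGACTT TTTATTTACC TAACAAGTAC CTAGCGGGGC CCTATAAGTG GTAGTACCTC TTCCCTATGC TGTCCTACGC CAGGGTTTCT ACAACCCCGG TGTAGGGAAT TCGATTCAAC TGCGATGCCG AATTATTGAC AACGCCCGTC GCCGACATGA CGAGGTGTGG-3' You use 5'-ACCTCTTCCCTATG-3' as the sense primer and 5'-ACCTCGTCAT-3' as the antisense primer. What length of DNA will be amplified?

Forward primer ACCTCTTCCCTATG is found on the top strand at positions 56–69.
The reverse primer's reverse complement is ATGACGAGGT, which matches the template at positions 157–166.
Amplicon spans positions 56–166: 111 bp.

111 bp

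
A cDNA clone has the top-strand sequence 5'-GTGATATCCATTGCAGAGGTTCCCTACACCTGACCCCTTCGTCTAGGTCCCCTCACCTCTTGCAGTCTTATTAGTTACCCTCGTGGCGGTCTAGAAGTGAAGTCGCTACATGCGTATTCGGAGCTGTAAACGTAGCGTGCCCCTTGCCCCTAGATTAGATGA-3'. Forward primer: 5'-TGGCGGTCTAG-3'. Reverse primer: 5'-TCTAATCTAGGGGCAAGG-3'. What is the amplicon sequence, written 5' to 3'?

5'-TGGCGGTCTAGAAGTGAAGTCGCTACATGCGTATTCGGAGCTGTAAACGTAGCGTGCCCCTTGCCCCTAGATTAGA-3'

The forward primer matches the template at positions 84–94.
Reverse complement of the reverse primer: CCTTGCCCCTAGATTAGA. This occurs on the top strand at positions 142–159.
The product is the template from position 84 through 159 (76 bp).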